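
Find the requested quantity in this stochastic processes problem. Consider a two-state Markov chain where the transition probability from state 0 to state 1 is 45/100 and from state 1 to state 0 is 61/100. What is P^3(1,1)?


Computing P^3 by matrix multiplication.
P = [[0.5500, 0.4500], [0.6100, 0.3900]]
After raising P to the power 3:
P^3(1,1) = 0.4244

0.4244


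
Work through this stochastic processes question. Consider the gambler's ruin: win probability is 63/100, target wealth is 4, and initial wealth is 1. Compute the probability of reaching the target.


Gambler's ruin formula:
r = q/p = 0.3700/0.6300 = 0.5873
P(win) = (1 - r^i)/(1 - r^N)
= (1 - 0.5873^1)/(1 - 0.5873^4)
= 0.4684

0.4684


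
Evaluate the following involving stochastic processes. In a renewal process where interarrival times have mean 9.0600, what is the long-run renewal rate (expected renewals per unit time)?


Long-run renewal rate = 1/E(X)
= 1/9.0600
= 0.1104

0.1104


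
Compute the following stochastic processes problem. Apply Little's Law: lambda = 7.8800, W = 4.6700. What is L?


Little's Law: L = lambda * W
= 7.8800 * 4.6700
= 36.7996

36.7996


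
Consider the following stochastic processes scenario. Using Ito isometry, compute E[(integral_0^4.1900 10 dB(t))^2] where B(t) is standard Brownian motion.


By Ito isometry: E[(int f dB)^2] = int f^2 dt
= 10^2 * 4.1900
= 100 * 4.1900 = 419.0000

419.0000


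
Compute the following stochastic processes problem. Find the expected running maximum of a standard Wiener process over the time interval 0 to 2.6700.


E(max B(s)) = sqrt(2t/pi)
= sqrt(2*2.6700/pi)
= sqrt(1.6998)
= 1.3038

1.3038


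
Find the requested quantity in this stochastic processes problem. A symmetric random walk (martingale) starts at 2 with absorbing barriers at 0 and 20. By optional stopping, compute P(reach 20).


By optional stopping theorem: E(M at tau) = M(0) = 2
P(hit 20)*20 + P(hit 0)*0 = 2
P(hit 20) = (2 - 0)/(20 - 0) = 1/10 = 0.1000

0.1000


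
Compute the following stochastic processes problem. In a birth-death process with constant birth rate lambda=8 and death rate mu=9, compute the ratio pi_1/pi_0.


For birth-death process, pi_n/pi_0 = (lambda/mu)^n
= (8/9)^1
= 0.8889

0.8889


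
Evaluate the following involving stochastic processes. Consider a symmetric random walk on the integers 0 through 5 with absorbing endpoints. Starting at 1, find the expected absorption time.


For symmetric RW on 0,...,N with absorbing barriers, E(i) = i*(N-i)
E(1) = 1 * 4 = 4

4


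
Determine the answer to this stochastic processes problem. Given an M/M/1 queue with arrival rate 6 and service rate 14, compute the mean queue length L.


rho = 6/14 = 0.4286
L = rho/(1-rho)
= 0.4286/0.5714
= 0.7500

0.7500


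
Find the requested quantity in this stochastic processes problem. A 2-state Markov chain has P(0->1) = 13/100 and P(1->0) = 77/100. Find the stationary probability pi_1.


Stationary distribution: pi_0 = p10/(p01+p10), pi_1 = p01/(p01+p10)
p01 = 0.1300, p10 = 0.7700
pi_1 = 0.1444

0.1444


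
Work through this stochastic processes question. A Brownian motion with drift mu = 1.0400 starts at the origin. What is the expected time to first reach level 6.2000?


Expected first passage time = a/mu
= 6.2000/1.0400
= 5.9615

5.9615


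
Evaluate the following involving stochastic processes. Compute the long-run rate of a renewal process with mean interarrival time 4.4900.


Long-run renewal rate = 1/E(X)
= 1/4.4900
= 0.2227

0.2227


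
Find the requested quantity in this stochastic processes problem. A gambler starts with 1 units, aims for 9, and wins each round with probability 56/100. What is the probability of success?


Gambler's ruin formula:
r = q/p = 0.4400/0.5600 = 0.7857
P(win) = (1 - r^i)/(1 - r^N)
= (1 - 0.7857^1)/(1 - 0.7857^9)
= 0.2419

0.2419


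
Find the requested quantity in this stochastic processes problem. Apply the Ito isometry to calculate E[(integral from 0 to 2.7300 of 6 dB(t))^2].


By Ito isometry: E[(int f dB)^2] = int f^2 dt
= 6^2 * 2.7300
= 36 * 2.7300 = 98.2800

98.2800


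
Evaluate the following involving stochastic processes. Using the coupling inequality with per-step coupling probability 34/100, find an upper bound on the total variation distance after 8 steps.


TV distance bound <= (1-delta)^n
= (1 - 0.3400)^8
= 0.6600^8
= 0.0360

0.0360


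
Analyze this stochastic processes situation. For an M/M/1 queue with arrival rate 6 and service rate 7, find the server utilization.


rho = lambda/mu
= 6/7
= 0.8571

0.8571


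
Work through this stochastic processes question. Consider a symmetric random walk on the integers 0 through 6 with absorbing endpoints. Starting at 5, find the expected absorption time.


For symmetric RW on 0,...,N with absorbing barriers, E(i) = i*(N-i)
E(5) = 5 * 1 = 5

5


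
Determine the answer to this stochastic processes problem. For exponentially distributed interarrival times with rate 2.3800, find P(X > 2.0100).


P(X > t) = exp(-lambda * t)
= exp(-2.3800 * 2.0100)
= exp(-4.7838) = 0.0084

0.0084


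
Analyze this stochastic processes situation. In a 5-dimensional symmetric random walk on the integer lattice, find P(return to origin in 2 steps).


P(return in 2 steps) = P(reverse first step) = 1/(2d)
= 1/10
= 0.1000

0.1000


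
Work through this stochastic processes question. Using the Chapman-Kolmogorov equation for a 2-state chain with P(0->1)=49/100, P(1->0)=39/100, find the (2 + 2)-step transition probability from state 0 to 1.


P^4 = P^2 * P^2
Computing via matrix multiplication of the transition matrix.
Entry (0,1) of P^4 = 0.5567

0.5567


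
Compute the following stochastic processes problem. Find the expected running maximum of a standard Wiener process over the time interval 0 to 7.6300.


E(max B(s)) = sqrt(2t/pi)
= sqrt(2*7.6300/pi)
= sqrt(4.8574)
= 2.2040

2.2040


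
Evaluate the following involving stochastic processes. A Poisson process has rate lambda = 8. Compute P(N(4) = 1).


P(N(t)=k) = (lambda*t)^k * exp(-lambda*t) / k!
lambda*t = 32
= 32^1 * exp(-32) / 1!
= 32 * 1.2664e-14 / 1
= 4.0525e-13

4.0525e-13


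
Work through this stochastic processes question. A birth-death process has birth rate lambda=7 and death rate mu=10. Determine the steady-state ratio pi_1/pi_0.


For birth-death process, pi_n/pi_0 = (lambda/mu)^n
= (7/10)^1
= 0.7000

0.7000


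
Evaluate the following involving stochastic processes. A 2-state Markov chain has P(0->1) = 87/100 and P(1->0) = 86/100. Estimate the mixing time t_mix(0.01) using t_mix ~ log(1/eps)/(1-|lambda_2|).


lambda_2 = |1 - p01 - p10| = |1 - 0.8700 - 0.8600| = 0.7300
t_mix ~ log(1/eps)/(1 - |lambda_2|)
= log(100)/(1 - 0.7300) = 4.6052/0.2700
= 17.0562

17.0562


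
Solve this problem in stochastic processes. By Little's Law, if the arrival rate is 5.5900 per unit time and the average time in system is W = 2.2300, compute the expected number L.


Little's Law: L = lambda * W
= 5.5900 * 2.2300
= 12.4657

12.4657


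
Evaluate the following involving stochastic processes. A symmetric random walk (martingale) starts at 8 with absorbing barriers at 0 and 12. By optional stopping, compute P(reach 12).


By optional stopping theorem: E(M at tau) = M(0) = 8
P(hit 12)*12 + P(hit 0)*0 = 8
P(hit 12) = (8 - 0)/(12 - 0) = 2/3 = 0.6667

0.6667


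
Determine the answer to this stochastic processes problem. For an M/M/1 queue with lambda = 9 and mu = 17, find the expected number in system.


rho = 9/17 = 0.5294
L = rho/(1-rho)
= 0.5294/0.4706
= 1.1250

1.1250


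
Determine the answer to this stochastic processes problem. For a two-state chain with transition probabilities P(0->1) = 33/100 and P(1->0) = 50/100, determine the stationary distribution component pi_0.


Stationary distribution: pi_0 = p10/(p01+p10), pi_1 = p01/(p01+p10)
p01 = 0.3300, p10 = 0.5000
pi_0 = 0.6024

0.6024


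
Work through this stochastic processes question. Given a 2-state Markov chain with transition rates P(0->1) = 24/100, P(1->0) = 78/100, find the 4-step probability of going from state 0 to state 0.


Computing P^4 by matrix multiplication.
P = [[0.7600, 0.2400], [0.7800, 0.2200]]
After raising P to the power 4:
P^4(0,0) = 0.7647

0.7647


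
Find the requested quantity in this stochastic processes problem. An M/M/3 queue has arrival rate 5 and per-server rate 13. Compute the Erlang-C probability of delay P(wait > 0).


a = lambda/mu = 0.3846
rho = a/c = 0.1282
Erlang-C formula applied:
C(c,a) = 0.0074

0.0074


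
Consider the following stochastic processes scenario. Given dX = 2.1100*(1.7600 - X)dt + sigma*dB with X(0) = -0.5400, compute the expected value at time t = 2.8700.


E[X(t)] = mu + (X(0) - mu)*exp(-theta*t)
= 1.7600 + (-0.5400 - 1.7600)*exp(-2.1100*2.8700)
= 1.7600 + -2.3000 * 0.0023
= 1.7546

1.7546


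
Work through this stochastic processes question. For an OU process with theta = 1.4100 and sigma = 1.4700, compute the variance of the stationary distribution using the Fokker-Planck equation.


Stationary variance = sigma^2 / (2*theta)
= 1.4700^2 / (2*1.4100)
= 2.1609 / 2.8200
= 0.7663

0.7663


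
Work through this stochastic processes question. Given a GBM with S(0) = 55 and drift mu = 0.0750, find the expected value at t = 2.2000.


E[S(t)] = S(0) * exp(mu * t)
= 55 * exp(0.0750 * 2.2000)
= 55 * 1.1794
= 64.8666

64.8666


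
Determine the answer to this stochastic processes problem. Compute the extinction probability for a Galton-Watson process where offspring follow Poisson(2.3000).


Since mu = 2.3000 > 1, extinction prob q < 1.
Solve s = exp(mu*(s-1)) iteratively.
q = 0.1376

0.1376


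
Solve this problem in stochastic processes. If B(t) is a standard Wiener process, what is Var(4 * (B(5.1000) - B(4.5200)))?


Var(alpha*(B(t)-B(s))) = alpha^2 * (t-s)
= 4^2 * (5.1000 - 4.5200)
= 16 * 0.5800
= 9.2800

9.2800


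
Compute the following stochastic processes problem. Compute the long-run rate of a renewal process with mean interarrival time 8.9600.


Long-run renewal rate = 1/E(X)
= 1/8.9600
= 0.1116

0.1116


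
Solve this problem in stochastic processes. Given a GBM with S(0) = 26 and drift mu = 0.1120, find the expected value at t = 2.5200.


E[S(t)] = S(0) * exp(mu * t)
= 26 * exp(0.1120 * 2.5200)
= 26 * 1.3261
= 34.4785

34.4785


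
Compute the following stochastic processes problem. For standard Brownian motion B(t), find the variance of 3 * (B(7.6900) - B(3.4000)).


Var(alpha*(B(t)-B(s))) = alpha^2 * (t-s)
= 3^2 * (7.6900 - 3.4000)
= 9 * 4.2900
= 38.6100

38.6100


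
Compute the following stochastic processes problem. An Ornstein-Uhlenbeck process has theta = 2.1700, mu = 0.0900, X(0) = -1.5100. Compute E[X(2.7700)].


E[X(t)] = mu + (X(0) - mu)*exp(-theta*t)
= 0.0900 + (-1.5100 - 0.0900)*exp(-2.1700*2.7700)
= 0.0900 + -1.6000 * 0.0025
= 0.0861

0.0861


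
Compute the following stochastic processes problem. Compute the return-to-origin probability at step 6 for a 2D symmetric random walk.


P = C(6,3)^2 / 4^6
= 20^2 / 4096
= 400 / 4096
= 0.0977

0.0977


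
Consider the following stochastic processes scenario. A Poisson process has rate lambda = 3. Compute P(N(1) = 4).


P(N(t)=k) = (lambda*t)^k * exp(-lambda*t) / k!
lambda*t = 3
= 3^4 * exp(-3) / 4!
= 81 * 0.0498 / 24
= 0.1680

0.1680


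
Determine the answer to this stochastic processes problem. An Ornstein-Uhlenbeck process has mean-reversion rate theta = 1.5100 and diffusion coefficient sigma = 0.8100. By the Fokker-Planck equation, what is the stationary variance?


Stationary variance = sigma^2 / (2*theta)
= 0.8100^2 / (2*1.5100)
= 0.6561 / 3.0200
= 0.2173

0.2173


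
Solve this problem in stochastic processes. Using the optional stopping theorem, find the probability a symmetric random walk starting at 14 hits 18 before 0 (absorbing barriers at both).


By optional stopping theorem: E(M at tau) = M(0) = 14
P(hit 18)*18 + P(hit 0)*0 = 14
P(hit 18) = (14 - 0)/(18 - 0) = 7/9 = 0.7778

0.7778


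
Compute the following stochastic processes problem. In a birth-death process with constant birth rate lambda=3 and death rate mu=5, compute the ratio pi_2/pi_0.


For birth-death process, pi_n/pi_0 = (lambda/mu)^n
= (3/5)^2
= 0.3600

0.3600


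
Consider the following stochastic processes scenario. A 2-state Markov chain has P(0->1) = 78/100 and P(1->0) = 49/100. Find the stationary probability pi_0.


Stationary distribution: pi_0 = p10/(p01+p10), pi_1 = p01/(p01+p10)
p01 = 0.7800, p10 = 0.4900
pi_0 = 0.3858

0.3858


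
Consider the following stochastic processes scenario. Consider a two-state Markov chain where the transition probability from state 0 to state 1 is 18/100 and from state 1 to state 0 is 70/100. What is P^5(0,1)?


Computing P^5 by matrix multiplication.
P = [[0.8200, 0.1800], [0.7000, 0.3000]]
After raising P to the power 5:
P^5(0,1) = 0.2045

0.2045


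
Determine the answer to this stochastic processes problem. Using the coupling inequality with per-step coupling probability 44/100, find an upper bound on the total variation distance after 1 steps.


TV distance bound <= (1-delta)^n
= (1 - 0.4400)^1
= 0.5600^1
= 0.5600

0.5600


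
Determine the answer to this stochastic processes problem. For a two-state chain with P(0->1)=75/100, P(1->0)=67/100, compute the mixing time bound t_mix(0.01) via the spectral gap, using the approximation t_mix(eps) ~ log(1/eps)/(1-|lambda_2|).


lambda_2 = |1 - p01 - p10| = |1 - 0.7500 - 0.6700| = 0.4200
t_mix ~ log(1/eps)/(1 - |lambda_2|)
= log(100)/(1 - 0.4200) = 4.6052/0.5800
= 7.9399

7.9399


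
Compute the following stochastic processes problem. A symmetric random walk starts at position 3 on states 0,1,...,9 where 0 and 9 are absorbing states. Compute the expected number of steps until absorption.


For symmetric RW on 0,...,N with absorbing barriers, E(i) = i*(N-i)
E(3) = 3 * 6 = 18

18


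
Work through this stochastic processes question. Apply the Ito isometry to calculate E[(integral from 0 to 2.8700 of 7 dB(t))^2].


By Ito isometry: E[(int f dB)^2] = int f^2 dt
= 7^2 * 2.8700
= 49 * 2.8700 = 140.6300

140.6300


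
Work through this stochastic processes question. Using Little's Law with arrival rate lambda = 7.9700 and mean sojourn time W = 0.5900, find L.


Little's Law: L = lambda * W
= 7.9700 * 0.5900
= 4.7023

4.7023


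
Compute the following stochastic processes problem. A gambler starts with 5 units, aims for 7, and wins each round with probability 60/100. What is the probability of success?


Gambler's ruin formula:
r = q/p = 0.4000/0.6000 = 0.6667
P(win) = (1 - r^i)/(1 - r^N)
= (1 - 0.6667^5)/(1 - 0.6667^7)
= 0.9223

0.9223


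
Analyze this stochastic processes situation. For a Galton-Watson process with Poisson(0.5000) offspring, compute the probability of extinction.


Since mu = 0.5000 <= 1, extinction probability = 1.

1.0000


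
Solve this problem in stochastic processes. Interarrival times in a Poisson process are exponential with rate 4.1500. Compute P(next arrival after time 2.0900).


P(X > t) = exp(-lambda * t)
= exp(-4.1500 * 2.0900)
= exp(-8.6735) = 1.7106e-04

1.7106e-04


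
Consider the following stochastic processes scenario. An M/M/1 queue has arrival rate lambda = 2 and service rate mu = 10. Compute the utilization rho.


rho = lambda/mu
= 2/10
= 0.2000

0.2000


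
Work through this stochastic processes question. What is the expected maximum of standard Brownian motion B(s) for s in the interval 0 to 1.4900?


E(max B(s)) = sqrt(2t/pi)
= sqrt(2*1.4900/pi)
= sqrt(0.9486)
= 0.9739

0.9739


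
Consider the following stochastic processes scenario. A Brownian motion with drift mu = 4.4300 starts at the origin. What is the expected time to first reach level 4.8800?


Expected first passage time = a/mu
= 4.8800/4.4300
= 1.1016

1.1016


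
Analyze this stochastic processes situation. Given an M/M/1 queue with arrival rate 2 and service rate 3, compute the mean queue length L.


rho = 2/3 = 0.6667
L = rho/(1-rho)
= 0.6667/0.3333
= 2.0000

2.0000


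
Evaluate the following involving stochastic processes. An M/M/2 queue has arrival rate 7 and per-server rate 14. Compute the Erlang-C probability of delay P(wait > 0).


a = lambda/mu = 0.5000
rho = a/c = 0.2500
Erlang-C formula applied:
C(c,a) = 0.1000

0.1000


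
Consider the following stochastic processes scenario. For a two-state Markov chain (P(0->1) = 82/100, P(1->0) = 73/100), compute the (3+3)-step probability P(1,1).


P^6 = P^3 * P^3
Computing via matrix multiplication of the transition matrix.
Entry (1,1) of P^6 = 0.5421

0.5421


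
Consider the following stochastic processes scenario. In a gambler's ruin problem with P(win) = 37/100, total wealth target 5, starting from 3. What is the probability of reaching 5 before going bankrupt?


Gambler's ruin formula:
r = q/p = 0.6300/0.3700 = 1.7027
P(win) = (1 - r^i)/(1 - r^N)
= (1 - 1.7027^3)/(1 - 1.7027^5)
= 0.2957

0.2957


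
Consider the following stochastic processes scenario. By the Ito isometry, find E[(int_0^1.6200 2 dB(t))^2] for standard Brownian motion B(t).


By Ito isometry: E[(int f dB)^2] = int f^2 dt
= 2^2 * 1.6200
= 4 * 1.6200 = 6.4800

6.4800


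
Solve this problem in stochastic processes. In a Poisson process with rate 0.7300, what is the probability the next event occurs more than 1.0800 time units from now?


P(X > t) = exp(-lambda * t)
= exp(-0.7300 * 1.0800)
= exp(-0.7884) = 0.4546

0.4546


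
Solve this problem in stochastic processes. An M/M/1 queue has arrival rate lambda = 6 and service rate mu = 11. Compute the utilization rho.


rho = lambda/mu
= 6/11
= 0.5455

0.5455


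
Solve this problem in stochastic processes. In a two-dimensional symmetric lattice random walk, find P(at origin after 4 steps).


P = C(4,2)^2 / 4^4
= 6^2 / 256
= 36 / 256
= 0.1406

0.1406


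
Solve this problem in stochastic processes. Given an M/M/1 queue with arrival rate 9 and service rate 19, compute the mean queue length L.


rho = 9/19 = 0.4737
L = rho/(1-rho)
= 0.4737/0.5263
= 0.9000

0.9000


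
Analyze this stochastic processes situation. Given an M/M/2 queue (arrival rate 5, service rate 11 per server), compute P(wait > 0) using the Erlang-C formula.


a = lambda/mu = 0.4545
rho = a/c = 0.2273
Erlang-C formula applied:
C(c,a) = 0.0842

0.0842


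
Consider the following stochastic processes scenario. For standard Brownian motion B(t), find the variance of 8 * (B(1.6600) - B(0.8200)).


Var(alpha*(B(t)-B(s))) = alpha^2 * (t-s)
= 8^2 * (1.6600 - 0.8200)
= 64 * 0.8400
= 53.7600

53.7600


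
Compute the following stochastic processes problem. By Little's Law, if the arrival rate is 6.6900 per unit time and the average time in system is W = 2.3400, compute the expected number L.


Little's Law: L = lambda * W
= 6.6900 * 2.3400
= 15.6546

15.6546


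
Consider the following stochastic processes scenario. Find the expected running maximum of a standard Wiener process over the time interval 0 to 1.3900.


E(max B(s)) = sqrt(2t/pi)
= sqrt(2*1.3900/pi)
= sqrt(0.8849)
= 0.9407

0.9407


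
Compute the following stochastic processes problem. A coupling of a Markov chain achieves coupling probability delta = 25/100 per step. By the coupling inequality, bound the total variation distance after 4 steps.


TV distance bound <= (1-delta)^n
= (1 - 0.2500)^4
= 0.7500^4
= 0.3164

0.3164


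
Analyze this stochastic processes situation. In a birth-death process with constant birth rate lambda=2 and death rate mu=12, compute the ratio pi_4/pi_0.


For birth-death process, pi_n/pi_0 = (lambda/mu)^n
= (2/12)^4
= 7.7160e-04

7.7160e-04


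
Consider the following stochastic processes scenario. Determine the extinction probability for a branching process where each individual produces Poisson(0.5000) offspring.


Since mu = 0.5000 <= 1, extinction probability = 1.

1.0000


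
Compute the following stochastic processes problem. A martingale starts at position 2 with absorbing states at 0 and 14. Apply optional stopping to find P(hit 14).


By optional stopping theorem: E(M at tau) = M(0) = 2
P(hit 14)*14 + P(hit 0)*0 = 2
P(hit 14) = (2 - 0)/(14 - 0) = 1/7 = 0.1429

0.1429


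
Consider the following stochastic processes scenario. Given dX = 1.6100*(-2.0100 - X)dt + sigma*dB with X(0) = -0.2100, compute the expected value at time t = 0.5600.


E[X(t)] = mu + (X(0) - mu)*exp(-theta*t)
= -2.0100 + (-0.2100 - -2.0100)*exp(-1.6100*0.5600)
= -2.0100 + 1.8000 * 0.4059
= -1.2793

-1.2793


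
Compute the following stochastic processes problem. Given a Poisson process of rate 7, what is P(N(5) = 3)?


P(N(t)=k) = (lambda*t)^k * exp(-lambda*t) / k!
lambda*t = 35
= 35^3 * exp(-35) / 3!
= 42875 * 6.3051e-16 / 6
= 4.5055e-12

4.5055e-12


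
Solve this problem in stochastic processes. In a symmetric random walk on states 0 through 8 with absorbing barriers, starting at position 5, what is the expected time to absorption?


For symmetric RW on 0,...,N with absorbing barriers, E(i) = i*(N-i)
E(5) = 5 * 3 = 15

15


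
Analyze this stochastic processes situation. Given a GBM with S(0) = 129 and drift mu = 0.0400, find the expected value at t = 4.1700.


E[S(t)] = S(0) * exp(mu * t)
= 129 * exp(0.0400 * 4.1700)
= 129 * 1.1815
= 152.4158

152.4158


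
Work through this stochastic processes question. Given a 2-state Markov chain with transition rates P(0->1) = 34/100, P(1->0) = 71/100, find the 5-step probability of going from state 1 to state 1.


Computing P^5 by matrix multiplication.
P = [[0.6600, 0.3400], [0.7100, 0.2900]]
After raising P to the power 5:
P^5(1,1) = 0.3238

0.3238


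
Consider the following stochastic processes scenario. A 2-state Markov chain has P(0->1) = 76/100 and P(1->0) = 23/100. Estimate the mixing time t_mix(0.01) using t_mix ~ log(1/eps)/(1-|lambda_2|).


lambda_2 = |1 - p01 - p10| = |1 - 0.7600 - 0.2300| = 0.0100
t_mix ~ log(1/eps)/(1 - |lambda_2|)
= log(100)/(1 - 0.0100) = 4.6052/0.9900
= 4.6517

4.6517


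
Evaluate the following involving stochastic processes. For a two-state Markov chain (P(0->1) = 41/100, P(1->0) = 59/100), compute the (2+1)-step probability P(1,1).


P^3 = P^2 * P^1
Computing via matrix multiplication of the transition matrix.
Entry (1,1) of P^3 = 0.4100

0.4100


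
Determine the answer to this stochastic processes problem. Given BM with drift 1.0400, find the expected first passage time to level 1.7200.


Expected first passage time = a/mu
= 1.7200/1.0400
= 1.6538

1.6538


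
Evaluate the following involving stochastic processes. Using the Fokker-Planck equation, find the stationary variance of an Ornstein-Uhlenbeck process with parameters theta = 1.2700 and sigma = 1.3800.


Stationary variance = sigma^2 / (2*theta)
= 1.3800^2 / (2*1.2700)
= 1.9044 / 2.5400
= 0.7498

0.7498


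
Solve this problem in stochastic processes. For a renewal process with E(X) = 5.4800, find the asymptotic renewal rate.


Long-run renewal rate = 1/E(X)
= 1/5.4800
= 0.1825

0.1825


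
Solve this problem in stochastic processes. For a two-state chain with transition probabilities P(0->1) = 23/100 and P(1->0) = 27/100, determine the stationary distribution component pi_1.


Stationary distribution: pi_0 = p10/(p01+p10), pi_1 = p01/(p01+p10)
p01 = 0.2300, p10 = 0.2700
pi_1 = 0.4600

0.4600


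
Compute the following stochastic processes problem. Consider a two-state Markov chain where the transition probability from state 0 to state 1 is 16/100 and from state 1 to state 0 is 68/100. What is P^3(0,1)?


Computing P^3 by matrix multiplication.
P = [[0.8400, 0.1600], [0.6800, 0.3200]]
After raising P to the power 3:
P^3(0,1) = 0.1897

0.1897


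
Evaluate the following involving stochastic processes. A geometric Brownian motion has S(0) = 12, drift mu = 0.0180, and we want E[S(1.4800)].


E[S(t)] = S(0) * exp(mu * t)
= 12 * exp(0.0180 * 1.4800)
= 12 * 1.0270
= 12.3240

12.3240


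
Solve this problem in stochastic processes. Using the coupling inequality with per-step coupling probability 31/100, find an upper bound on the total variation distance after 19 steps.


TV distance bound <= (1-delta)^n
= (1 - 0.3100)^19
= 0.6900^19
= 8.6723e-04

8.6723e-04


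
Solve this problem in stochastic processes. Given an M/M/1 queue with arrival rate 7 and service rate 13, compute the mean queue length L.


rho = 7/13 = 0.5385
L = rho/(1-rho)
= 0.5385/0.4615
= 1.1667

1.1667


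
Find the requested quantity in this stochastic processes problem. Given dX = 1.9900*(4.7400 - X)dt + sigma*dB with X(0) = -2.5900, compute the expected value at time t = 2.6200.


E[X(t)] = mu + (X(0) - mu)*exp(-theta*t)
= 4.7400 + (-2.5900 - 4.7400)*exp(-1.9900*2.6200)
= 4.7400 + -7.3300 * 0.0054
= 4.7001

4.7001


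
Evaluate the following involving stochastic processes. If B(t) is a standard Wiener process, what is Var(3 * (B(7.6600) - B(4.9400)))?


Var(alpha*(B(t)-B(s))) = alpha^2 * (t-s)
= 3^2 * (7.6600 - 4.9400)
= 9 * 2.7200
= 24.4800

24.4800


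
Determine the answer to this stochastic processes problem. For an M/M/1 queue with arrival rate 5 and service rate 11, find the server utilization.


rho = lambda/mu
= 5/11
= 0.4545

0.4545


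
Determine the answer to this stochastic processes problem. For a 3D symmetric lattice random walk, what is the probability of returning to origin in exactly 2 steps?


P(return in 2 steps) = P(reverse first step) = 1/(2d)
= 1/6
= 0.1667

0.1667


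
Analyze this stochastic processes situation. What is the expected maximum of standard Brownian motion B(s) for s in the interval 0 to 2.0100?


E(max B(s)) = sqrt(2t/pi)
= sqrt(2*2.0100/pi)
= sqrt(1.2796)
= 1.1312

1.1312


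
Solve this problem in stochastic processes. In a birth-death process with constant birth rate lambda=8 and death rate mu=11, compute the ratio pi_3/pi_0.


For birth-death process, pi_n/pi_0 = (lambda/mu)^n
= (8/11)^3
= 0.3847

0.3847


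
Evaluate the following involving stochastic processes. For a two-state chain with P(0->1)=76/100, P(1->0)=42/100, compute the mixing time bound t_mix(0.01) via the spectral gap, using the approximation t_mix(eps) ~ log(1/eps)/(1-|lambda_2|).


lambda_2 = |1 - p01 - p10| = |1 - 0.7600 - 0.4200| = 0.1800
t_mix ~ log(1/eps)/(1 - |lambda_2|)
= log(100)/(1 - 0.1800) = 4.6052/0.8200
= 5.6161

5.6161


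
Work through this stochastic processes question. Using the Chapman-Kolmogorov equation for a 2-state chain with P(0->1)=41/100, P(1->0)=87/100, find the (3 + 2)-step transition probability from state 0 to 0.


P^5 = P^3 * P^2
Computing via matrix multiplication of the transition matrix.
Entry (0,0) of P^5 = 0.6791

0.6791


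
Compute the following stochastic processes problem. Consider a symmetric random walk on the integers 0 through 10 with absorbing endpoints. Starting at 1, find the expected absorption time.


For symmetric RW on 0,...,N with absorbing barriers, E(i) = i*(N-i)
E(1) = 1 * 9 = 9

9


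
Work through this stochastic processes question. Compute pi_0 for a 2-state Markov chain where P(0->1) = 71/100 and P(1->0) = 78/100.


Stationary distribution: pi_0 = p10/(p01+p10), pi_1 = p01/(p01+p10)
p01 = 0.7100, p10 = 0.7800
pi_0 = 0.5235

0.5235


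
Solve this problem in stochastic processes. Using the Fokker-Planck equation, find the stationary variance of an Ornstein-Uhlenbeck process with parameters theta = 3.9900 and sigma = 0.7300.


Stationary variance = sigma^2 / (2*theta)
= 0.7300^2 / (2*3.9900)
= 0.5329 / 7.9800
= 0.0668

0.0668


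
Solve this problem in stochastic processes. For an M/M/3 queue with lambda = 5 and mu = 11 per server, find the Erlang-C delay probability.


a = lambda/mu = 0.4545
rho = a/c = 0.1515
Erlang-C formula applied:
C(c,a) = 0.0117

0.0117


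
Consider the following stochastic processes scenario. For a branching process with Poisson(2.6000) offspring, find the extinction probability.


Since mu = 2.6000 > 1, extinction prob q < 1.
Solve s = exp(mu*(s-1)) iteratively.
q = 0.0951

0.0951


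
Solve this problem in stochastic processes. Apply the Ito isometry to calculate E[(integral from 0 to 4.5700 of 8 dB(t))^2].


By Ito isometry: E[(int f dB)^2] = int f^2 dt
= 8^2 * 4.5700
= 64 * 4.5700 = 292.4800

292.4800


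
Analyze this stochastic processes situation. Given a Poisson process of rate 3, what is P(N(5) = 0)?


P(N(t)=k) = (lambda*t)^k * exp(-lambda*t) / k!
lambda*t = 15
= 15^0 * exp(-15) / 0!
= 1 * 3.0590e-07 / 1
= 3.0590e-07

3.0590e-07


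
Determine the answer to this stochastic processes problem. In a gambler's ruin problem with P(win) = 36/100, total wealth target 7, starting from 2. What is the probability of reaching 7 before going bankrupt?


Gambler's ruin formula:
r = q/p = 0.6400/0.3600 = 1.7778
P(win) = (1 - r^i)/(1 - r^N)
= (1 - 1.7778^2)/(1 - 1.7778^7)
= 0.0392

0.0392


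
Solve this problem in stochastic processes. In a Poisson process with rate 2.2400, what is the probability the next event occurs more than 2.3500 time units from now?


P(X > t) = exp(-lambda * t)
= exp(-2.2400 * 2.3500)
= exp(-5.2640) = 0.0052

0.0052


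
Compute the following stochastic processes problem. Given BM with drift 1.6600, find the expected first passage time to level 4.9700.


Expected first passage time = a/mu
= 4.9700/1.6600
= 2.9940

2.9940


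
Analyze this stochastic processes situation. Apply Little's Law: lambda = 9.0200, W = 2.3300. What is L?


Little's Law: L = lambda * W
= 9.0200 * 2.3300
= 21.0166

21.0166


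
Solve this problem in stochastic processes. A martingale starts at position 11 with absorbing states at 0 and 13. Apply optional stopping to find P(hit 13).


By optional stopping theorem: E(M at tau) = M(0) = 11
P(hit 13)*13 + P(hit 0)*0 = 11
P(hit 13) = (11 - 0)/(13 - 0) = 11/13 = 0.8462

0.8462


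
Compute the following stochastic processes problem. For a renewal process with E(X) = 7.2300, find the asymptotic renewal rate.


Long-run renewal rate = 1/E(X)
= 1/7.2300
= 0.1383

0.1383


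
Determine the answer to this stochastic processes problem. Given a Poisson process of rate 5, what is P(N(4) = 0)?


P(N(t)=k) = (lambda*t)^k * exp(-lambda*t) / k!
lambda*t = 20
= 20^0 * exp(-20) / 0!
= 1 * 2.0612e-09 / 1
= 2.0612e-09

2.0612e-09


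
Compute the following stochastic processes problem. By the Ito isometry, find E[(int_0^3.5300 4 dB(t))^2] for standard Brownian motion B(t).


By Ito isometry: E[(int f dB)^2] = int f^2 dt
= 4^2 * 3.5300
= 16 * 3.5300 = 56.4800

56.4800


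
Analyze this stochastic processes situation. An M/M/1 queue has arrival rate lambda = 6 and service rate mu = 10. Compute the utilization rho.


rho = lambda/mu
= 6/10
= 0.6000

0.6000


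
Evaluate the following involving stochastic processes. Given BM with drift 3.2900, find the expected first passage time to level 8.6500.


Expected first passage time = a/mu
= 8.6500/3.2900
= 2.6292

2.6292


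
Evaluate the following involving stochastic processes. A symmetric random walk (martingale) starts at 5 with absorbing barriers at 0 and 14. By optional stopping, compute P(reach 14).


By optional stopping theorem: E(M at tau) = M(0) = 5
P(hit 14)*14 + P(hit 0)*0 = 5
P(hit 14) = (5 - 0)/(14 - 0) = 5/14 = 0.3571

0.3571


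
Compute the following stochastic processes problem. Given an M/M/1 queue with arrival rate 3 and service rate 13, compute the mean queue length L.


rho = 3/13 = 0.2308
L = rho/(1-rho)
= 0.2308/0.7692
= 0.3000

0.3000


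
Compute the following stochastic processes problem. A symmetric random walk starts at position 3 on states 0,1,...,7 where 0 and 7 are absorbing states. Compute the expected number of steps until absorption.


For symmetric RW on 0,...,N with absorbing barriers, E(i) = i*(N-i)
E(3) = 3 * 4 = 12

12


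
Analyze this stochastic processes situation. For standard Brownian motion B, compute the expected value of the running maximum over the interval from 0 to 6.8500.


E(max B(s)) = sqrt(2t/pi)
= sqrt(2*6.8500/pi)
= sqrt(4.3608)
= 2.0883

2.0883


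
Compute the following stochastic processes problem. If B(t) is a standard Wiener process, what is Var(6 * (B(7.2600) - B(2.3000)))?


Var(alpha*(B(t)-B(s))) = alpha^2 * (t-s)
= 6^2 * (7.2600 - 2.3000)
= 36 * 4.9600
= 178.5600

178.5600


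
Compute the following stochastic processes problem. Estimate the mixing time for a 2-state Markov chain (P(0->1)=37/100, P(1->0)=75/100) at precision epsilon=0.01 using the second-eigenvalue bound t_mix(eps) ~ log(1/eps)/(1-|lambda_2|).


lambda_2 = |1 - p01 - p10| = |1 - 0.3700 - 0.7500| = 0.1200
t_mix ~ log(1/eps)/(1 - |lambda_2|)
= log(100)/(1 - 0.1200) = 4.6052/0.8800
= 5.2331

5.2331


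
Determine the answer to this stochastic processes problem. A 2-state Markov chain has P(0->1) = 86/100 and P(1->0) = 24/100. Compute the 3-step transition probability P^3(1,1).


Computing P^3 by matrix multiplication.
P = [[0.1400, 0.8600], [0.2400, 0.7600]]
After raising P to the power 3:
P^3(1,1) = 0.7816

0.7816


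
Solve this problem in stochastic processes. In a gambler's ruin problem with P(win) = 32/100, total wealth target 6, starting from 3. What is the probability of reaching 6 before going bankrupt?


Gambler's ruin formula:
r = q/p = 0.6800/0.3200 = 2.1250
P(win) = (1 - r^i)/(1 - r^N)
= (1 - 2.1250^3)/(1 - 2.1250^6)
= 0.0944

0.0944


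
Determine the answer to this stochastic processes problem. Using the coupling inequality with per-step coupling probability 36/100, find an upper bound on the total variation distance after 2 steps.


TV distance bound <= (1-delta)^n
= (1 - 0.3600)^2
= 0.6400^2
= 0.4096

0.4096


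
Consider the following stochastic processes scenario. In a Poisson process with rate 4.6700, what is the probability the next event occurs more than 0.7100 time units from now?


P(X > t) = exp(-lambda * t)
= exp(-4.6700 * 0.7100)
= exp(-3.3157) = 0.0363

0.0363


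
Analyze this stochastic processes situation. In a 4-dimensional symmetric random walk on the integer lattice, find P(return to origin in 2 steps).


P(return in 2 steps) = P(reverse first step) = 1/(2d)
= 1/8
= 0.1250

0.1250


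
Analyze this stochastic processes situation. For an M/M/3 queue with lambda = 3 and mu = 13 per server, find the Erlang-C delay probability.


a = lambda/mu = 0.2308
rho = a/c = 0.0769
Erlang-C formula applied:
C(c,a) = 0.0018

0.0018


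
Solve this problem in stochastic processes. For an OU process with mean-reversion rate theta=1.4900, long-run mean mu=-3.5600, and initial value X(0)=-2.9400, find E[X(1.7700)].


E[X(t)] = mu + (X(0) - mu)*exp(-theta*t)
= -3.5600 + (-2.9400 - -3.5600)*exp(-1.4900*1.7700)
= -3.5600 + 0.6200 * 0.0716
= -3.5156

-3.5156


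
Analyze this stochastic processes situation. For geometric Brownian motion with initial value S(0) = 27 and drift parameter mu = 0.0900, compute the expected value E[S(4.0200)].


E[S(t)] = S(0) * exp(mu * t)
= 27 * exp(0.0900 * 4.0200)
= 27 * 1.4359
= 38.7696

38.7696


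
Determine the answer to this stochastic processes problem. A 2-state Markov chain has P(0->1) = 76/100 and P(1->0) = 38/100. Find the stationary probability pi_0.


Stationary distribution: pi_0 = p10/(p01+p10), pi_1 = p01/(p01+p10)
p01 = 0.7600, p10 = 0.3800
pi_0 = 0.3333

0.3333


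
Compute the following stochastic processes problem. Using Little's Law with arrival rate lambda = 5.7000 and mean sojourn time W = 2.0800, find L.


Little's Law: L = lambda * W
= 5.7000 * 2.0800
= 11.8560

11.8560


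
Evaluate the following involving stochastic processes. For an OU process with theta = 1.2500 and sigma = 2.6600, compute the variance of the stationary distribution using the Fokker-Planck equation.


Stationary variance = sigma^2 / (2*theta)
= 2.6600^2 / (2*1.2500)
= 7.0756 / 2.5000
= 2.8302

2.8302


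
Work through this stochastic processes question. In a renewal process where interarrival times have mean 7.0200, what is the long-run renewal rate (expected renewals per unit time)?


Long-run renewal rate = 1/E(X)
= 1/7.0200
= 0.1425

0.1425


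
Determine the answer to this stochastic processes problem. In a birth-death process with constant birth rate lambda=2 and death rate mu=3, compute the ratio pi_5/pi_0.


For birth-death process, pi_n/pi_0 = (lambda/mu)^n
= (2/3)^5
= 0.1317

0.1317


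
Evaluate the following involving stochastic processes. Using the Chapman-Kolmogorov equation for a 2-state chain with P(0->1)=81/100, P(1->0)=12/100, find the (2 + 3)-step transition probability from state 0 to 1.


P^5 = P^2 * P^3
Computing via matrix multiplication of the transition matrix.
Entry (0,1) of P^5 = 0.8710

0.8710


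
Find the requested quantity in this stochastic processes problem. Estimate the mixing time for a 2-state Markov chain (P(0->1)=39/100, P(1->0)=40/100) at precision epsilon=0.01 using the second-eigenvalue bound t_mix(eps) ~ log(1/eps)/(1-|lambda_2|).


lambda_2 = |1 - p01 - p10| = |1 - 0.3900 - 0.4000| = 0.2100
t_mix ~ log(1/eps)/(1 - |lambda_2|)
= log(100)/(1 - 0.2100) = 4.6052/0.7900
= 5.8293

5.8293


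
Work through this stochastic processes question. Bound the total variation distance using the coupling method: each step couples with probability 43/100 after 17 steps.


TV distance bound <= (1-delta)^n
= (1 - 0.4300)^17
= 0.5700^17
= 7.0774e-05

7.0774e-05


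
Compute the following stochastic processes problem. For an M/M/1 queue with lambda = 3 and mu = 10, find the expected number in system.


rho = 3/10 = 0.3000
L = rho/(1-rho)
= 0.3000/0.7000
= 0.4286

0.4286


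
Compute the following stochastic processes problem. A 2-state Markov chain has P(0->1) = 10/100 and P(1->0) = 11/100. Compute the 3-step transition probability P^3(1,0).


Computing P^3 by matrix multiplication.
P = [[0.9000, 0.1000], [0.1100, 0.8900]]
After raising P to the power 3:
P^3(1,0) = 0.2656

0.2656


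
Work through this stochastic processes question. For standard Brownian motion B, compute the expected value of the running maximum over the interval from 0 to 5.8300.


E(max B(s)) = sqrt(2t/pi)
= sqrt(2*5.8300/pi)
= sqrt(3.7115)
= 1.9265

1.9265


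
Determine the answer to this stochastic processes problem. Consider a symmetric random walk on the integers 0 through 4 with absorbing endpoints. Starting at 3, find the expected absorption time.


For symmetric RW on 0,...,N with absorbing barriers, E(i) = i*(N-i)
E(3) = 3 * 1 = 3

3


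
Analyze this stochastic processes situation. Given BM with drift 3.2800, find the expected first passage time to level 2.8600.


Expected first passage time = a/mu
= 2.8600/3.2800
= 0.8720

0.8720


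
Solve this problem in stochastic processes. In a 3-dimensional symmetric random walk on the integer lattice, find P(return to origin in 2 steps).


P(return in 2 steps) = P(reverse first step) = 1/(2d)
= 1/6
= 0.1667

0.1667


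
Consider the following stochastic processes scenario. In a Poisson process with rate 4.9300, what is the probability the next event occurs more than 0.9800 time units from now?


P(X > t) = exp(-lambda * t)
= exp(-4.9300 * 0.9800)
= exp(-4.8314) = 0.0080

0.0080


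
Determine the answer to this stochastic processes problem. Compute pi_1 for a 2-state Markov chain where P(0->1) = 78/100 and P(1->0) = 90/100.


Stationary distribution: pi_0 = p10/(p01+p10), pi_1 = p01/(p01+p10)
p01 = 0.7800, p10 = 0.9000
pi_1 = 0.4643

0.4643


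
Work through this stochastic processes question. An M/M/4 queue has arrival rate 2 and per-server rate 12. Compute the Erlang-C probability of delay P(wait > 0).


a = lambda/mu = 0.1667
rho = a/c = 0.0417
Erlang-C formula applied:
C(c,a) = 2.8398e-05

2.8398e-05
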